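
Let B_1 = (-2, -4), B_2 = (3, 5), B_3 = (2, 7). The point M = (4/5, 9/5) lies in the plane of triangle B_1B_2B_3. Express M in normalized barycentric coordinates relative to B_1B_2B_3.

Signed area of the reference triangle: [B_1B_2B_3] = ½·((-2)·(5−7) + 3·(7−(-4)) + 2·(-4−5)) = ½·(4 + 33 − 18) = 19/2.
[MB_2B_3] = ½·((4/5)·(5−7) + 3·(7−(9/5)) + 2·(9/5−5)) = ½·(-8/5 + 78/5 − 32/5) = 19/5, so the B_1-coordinate is (19/5)/(19/2) = 2/5.
[B_1MB_3] = ½·((-2)·(9/5−7) + (4/5)·(7−(-4)) + 2·(-4−(9/5))) = ½·(52/5 + 44/5 − 58/5) = 19/5, so the B_2-coordinate is 2/5.
[B_1B_2M] = ½·((-2)·(5−(9/5)) + 3·(9/5−(-4)) + (4/5)·(-4−5)) = ½·(-32/5 + 87/5 − 36/5) = 19/10, so the B_3-coordinate is 1/5.

(2/5, 2/5, 1/5)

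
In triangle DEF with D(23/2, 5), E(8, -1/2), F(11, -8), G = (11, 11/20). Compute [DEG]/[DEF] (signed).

[DEF] = ½·((23/2)·(-1/2−(-8)) + 8·(-8−5) + 11·(5−(-1/2))) = ½·(345/4 − 104 + 121/2) = 171/8.
[DEG] = ½·((23/2)·(-1/2−(11/20)) + 8·(11/20−5) + 11·(5−(-1/2))) = ½·(-483/40 − 178/5 + 121/2) = 513/80, so the ratio is (513/80)/(171/8) = 3/10.

3/10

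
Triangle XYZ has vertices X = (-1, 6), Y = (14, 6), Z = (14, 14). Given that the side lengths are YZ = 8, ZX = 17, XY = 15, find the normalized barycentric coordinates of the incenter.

(1/5, 17/40, 3/8)

The incenter has barycentric coordinates proportional to the opposite side lengths: (8 : 17 : 15).
Normalizing by 8+17+15 = 40 gives (1/5, 17/40, 3/8).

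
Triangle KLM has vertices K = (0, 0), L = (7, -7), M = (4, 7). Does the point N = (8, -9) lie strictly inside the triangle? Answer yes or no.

Barycentric coordinates of N: (-8/77, 92/77, -1/11).
The three coordinates are negative, positive, negative; a point is interior exactly when all three are positive.

no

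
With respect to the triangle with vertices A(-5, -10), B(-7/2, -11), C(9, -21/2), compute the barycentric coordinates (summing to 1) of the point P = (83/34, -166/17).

Signed area of the reference triangle: [ABC] = ½·((-5)·(-11−(-21/2)) + (-7/2)·(-21/2−(-10)) + 9·(-10−(-11))) = ½·(5/2 + 7/4 + 9) = 53/8.
[PBC] = ½·((83/34)·(-11−(-21/2)) + (-7/2)·(-21/2−(-166/17)) + 9·(-166/17−(-11))) = ½·(-83/68 + 175/68 + 189/17) = 106/17, so the A-coordinate is (106/17)/(53/8) = 16/17.
[APC] = ½·((-5)·(-166/17−(-21/2)) + (83/34)·(-21/2−(-10)) + 9·(-10−(-166/17))) = ½·(-125/34 − 83/68 − 36/17) = -477/136, so the B-coordinate is -9/17.
[ABP] = ½·((-5)·(-11−(-166/17)) + (-7/2)·(-166/17−(-10)) + (83/34)·(-10−(-11))) = ½·(105/17 − 14/17 + 83/34) = 265/68, so the C-coordinate is 10/17.

(16/17, -9/17, 10/17)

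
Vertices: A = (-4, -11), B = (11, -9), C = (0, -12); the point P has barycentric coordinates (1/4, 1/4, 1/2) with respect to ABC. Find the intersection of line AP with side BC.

(11/3, -11)

Line AP meets BC where the A-coordinate vanishes; zeroing P's A-weight and renormalizing leaves B, C-weights 1/4 : 1/2 → (1/3, 2/3).
So Q = (1/3)·B + (2/3)·C = (11/3, -11).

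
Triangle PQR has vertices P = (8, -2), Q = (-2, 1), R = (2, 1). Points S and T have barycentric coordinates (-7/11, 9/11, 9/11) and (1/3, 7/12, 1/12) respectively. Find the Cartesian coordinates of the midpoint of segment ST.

(-113/66, 16/11)

Barycentric coordinates of the midpoint are the average: (-5/33, 185/264, 119/264).
Converting: (-5/33)·P + (185/264)·Q + (119/264)·R = (-113/66, 16/11).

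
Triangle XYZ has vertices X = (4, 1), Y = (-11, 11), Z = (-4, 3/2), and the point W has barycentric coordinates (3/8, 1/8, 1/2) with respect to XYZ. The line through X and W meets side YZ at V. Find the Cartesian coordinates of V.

Line XW meets YZ where the X-coordinate vanishes; zeroing W's X-weight and renormalizing leaves Y, Z-weights 1/8 : 1/2 → (1/5, 4/5).
So V = (1/5)·Y + (4/5)·Z = (-27/5, 17/5).

(-27/5, 17/5)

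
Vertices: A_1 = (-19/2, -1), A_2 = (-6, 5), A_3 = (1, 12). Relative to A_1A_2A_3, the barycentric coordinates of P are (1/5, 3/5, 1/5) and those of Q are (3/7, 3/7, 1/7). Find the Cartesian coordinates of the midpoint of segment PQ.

(-59/10, 151/35)

Barycentric coordinates of the midpoint are the average: (11/35, 18/35, 6/35).
Converting: (11/35)·A_1 + (18/35)·A_2 + (6/35)·A_3 = (-59/10, 151/35).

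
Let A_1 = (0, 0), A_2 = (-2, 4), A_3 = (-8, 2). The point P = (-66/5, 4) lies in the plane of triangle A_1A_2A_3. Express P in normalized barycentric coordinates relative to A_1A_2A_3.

Signed area of the reference triangle: [A_1A_2A_3] = ½·(0·(4−2) + (-2)·(2−0) + (-8)·(0−4)) = ½·(0 − 4 + 32) = 14.
[PA_2A_3] = ½·((-66/5)·(4−2) + (-2)·(2−4) + (-8)·(4−4)) = ½·(-132/5 + 4 + 0) = -56/5, so the A_1-coordinate is (-56/5)/14 = -4/5.
[A_1PA_3] = ½·(0·(4−2) + (-66/5)·(2−0) + (-8)·(0−4)) = ½·(0 − 132/5 + 32) = 14/5, so the A_2-coordinate is 1/5.
[A_1A_2P] = ½·(0·(4−4) + (-2)·(4−0) + (-66/5)·(0−4)) = ½·(0 − 8 + 264/5) = 112/5, so the A_3-coordinate is 8/5.

(-4/5, 1/5, 8/5)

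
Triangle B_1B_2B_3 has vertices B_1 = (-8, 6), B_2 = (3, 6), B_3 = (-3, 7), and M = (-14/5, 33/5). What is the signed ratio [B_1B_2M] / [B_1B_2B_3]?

3/5

[B_1B_2B_3] = ½·((-8)·(6−7) + 3·(7−6) + (-3)·(6−6)) = ½·(8 + 3 + 0) = 11/2.
[B_1B_2M] = ½·((-8)·(6−(33/5)) + 3·(33/5−6) + (-14/5)·(6−6)) = ½·(24/5 + 9/5 + 0) = 33/10, so the ratio is (33/10)/(11/2) = 3/5.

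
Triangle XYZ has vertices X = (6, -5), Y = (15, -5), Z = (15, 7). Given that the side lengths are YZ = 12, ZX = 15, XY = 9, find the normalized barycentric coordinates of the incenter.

The incenter has barycentric coordinates proportional to the opposite side lengths: (12 : 15 : 9).
Normalizing by 12+15+9 = 36 gives (1/3, 5/12, 1/4).

(1/3, 5/12, 1/4)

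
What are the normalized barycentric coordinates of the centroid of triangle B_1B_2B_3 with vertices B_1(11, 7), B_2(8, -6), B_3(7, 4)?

The centroid is the average of the vertices, so each weight is 1/3.

(1/3, 1/3, 1/3)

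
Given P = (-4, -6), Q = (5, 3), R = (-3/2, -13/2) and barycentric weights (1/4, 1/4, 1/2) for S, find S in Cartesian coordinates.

S = (1/4)·P + (1/4)·Q + (1/2)·R.
x-coordinate: (1/4)·(-4) + (1/4)·5 + (1/2)·(-3/2) = -1/2.
y-coordinate: (1/4)·(-6) + (1/4)·3 + (1/2)·(-13/2) = -4.

(-1/2, -4)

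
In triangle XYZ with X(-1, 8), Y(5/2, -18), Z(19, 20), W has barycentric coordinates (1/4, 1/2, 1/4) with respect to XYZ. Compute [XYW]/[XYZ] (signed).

The signed ratio [XYW]/[XYZ] equals the barycentric coordinate of W at vertex Z, which is 1/4.

1/4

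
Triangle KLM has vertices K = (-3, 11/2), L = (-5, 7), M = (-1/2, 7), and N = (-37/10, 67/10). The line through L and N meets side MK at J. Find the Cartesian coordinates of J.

Barycentric coordinates of N with respect to KLM: (1/5, 3/5, 1/5).
On side MK the L-coordinate is zero; dropping N's L-weight 3/5 and renormalizing the remaining 1/5 : 1/5 gives weights 1/2, 1/2 on M, K.
J = (1/2)·(-1/2, 7) + (1/2)·(-3, 11/2) = (-7/4, 25/4).

(-7/4, 25/4)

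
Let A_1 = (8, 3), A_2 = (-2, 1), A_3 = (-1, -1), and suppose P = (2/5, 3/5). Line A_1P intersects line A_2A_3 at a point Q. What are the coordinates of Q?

(-3/2, 0)

Barycentric coordinates of P with respect to A_1A_2A_3: (1/5, 2/5, 2/5).
On side A_2A_3 the A_1-coordinate is zero; dropping P's A_1-weight 1/5 and renormalizing the remaining 2/5 : 2/5 gives weights 1/2, 1/2 on A_2, A_3.
Q = (1/2)·(-2, 1) + (1/2)·(-1, -1) = (-3/2, 0).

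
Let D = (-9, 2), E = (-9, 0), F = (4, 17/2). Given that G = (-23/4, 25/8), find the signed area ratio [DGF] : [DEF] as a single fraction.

[DEF] = ½·((-9)·(0−(17/2)) + (-9)·(17/2−2) + 4·(2−0)) = ½·(153/2 − 117/2 + 8) = 13.
[DGF] = ½·((-9)·(25/8−(17/2)) + (-23/4)·(17/2−2) + 4·(2−(25/8))) = ½·(387/8 − 299/8 − 9/2) = 13/4, so the ratio is (13/4)/13 = 1/4.

1/4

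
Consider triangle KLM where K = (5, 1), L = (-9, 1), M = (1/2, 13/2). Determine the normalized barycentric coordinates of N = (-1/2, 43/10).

Signed area of the reference triangle: [KLM] = ½·(5·(1−(13/2)) + (-9)·(13/2−1) + (1/2)·(1−1)) = ½·(-55/2 − 99/2 + 0) = -77/2.
[NLM] = ½·((-1/2)·(1−(13/2)) + (-9)·(13/2−(43/10)) + (1/2)·(43/10−1)) = ½·(11/4 − 99/5 + 33/20) = -77/10, so the K-coordinate is (-77/10)/(-77/2) = 1/5.
[KNM] = ½·(5·(43/10−(13/2)) + (-1/2)·(13/2−1) + (1/2)·(1−(43/10))) = ½·(-11 − 11/4 − 33/20) = -77/10, so the L-coordinate is 1/5.
[KLN] = ½·(5·(1−(43/10)) + (-9)·(43/10−1) + (-1/2)·(1−1)) = ½·(-33/2 − 297/10 + 0) = -231/10, so the M-coordinate is 3/5.

(1/5, 1/5, 3/5)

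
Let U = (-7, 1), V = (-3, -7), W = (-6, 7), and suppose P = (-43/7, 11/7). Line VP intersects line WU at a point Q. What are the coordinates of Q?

Barycentric coordinates of P with respect to UVW: (4/7, 1/7, 2/7).
On side WU the V-coordinate is zero; dropping P's V-weight 1/7 and renormalizing the remaining 2/7 : 4/7 gives weights 1/3, 2/3 on W, U.
Q = (1/3)·(-6, 7) + (2/3)·(-7, 1) = (-20/3, 3).

(-20/3, 3)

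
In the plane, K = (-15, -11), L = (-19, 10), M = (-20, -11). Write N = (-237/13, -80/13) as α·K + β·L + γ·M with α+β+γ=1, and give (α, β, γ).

Signed area of the reference triangle: [KLM] = ½·((-15)·(10−(-11)) + (-19)·(-11−(-11)) + (-20)·(-11−10)) = ½·(-315 + 0 + 420) = 105/2.
[NLM] = ½·((-237/13)·(10−(-11)) + (-19)·(-11−(-80/13)) + (-20)·(-80/13−10)) = ½·(-4977/13 + 1197/13 + 4200/13) = 210/13, so the K-coordinate is (210/13)/(105/2) = 4/13.
[KNM] = ½·((-15)·(-80/13−(-11)) + (-237/13)·(-11−(-11)) + (-20)·(-11−(-80/13))) = ½·(-945/13 + 0 + 1260/13) = 315/26, so the L-coordinate is 3/13.
[KLN] = ½·((-15)·(10−(-80/13)) + (-19)·(-80/13−(-11)) + (-237/13)·(-11−10)) = ½·(-3150/13 − 1197/13 + 4977/13) = 315/13, so the M-coordinate is 6/13.

(4/13, 3/13, 6/13)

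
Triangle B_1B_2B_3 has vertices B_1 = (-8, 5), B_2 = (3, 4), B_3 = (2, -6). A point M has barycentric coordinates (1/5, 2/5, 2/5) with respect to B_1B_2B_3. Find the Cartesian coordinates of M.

(2/5, 1/5)

M = (1/5)·B_1 + (2/5)·B_2 + (2/5)·B_3.
x-coordinate: (1/5)·(-8) + (2/5)·3 + (2/5)·2 = 2/5.
y-coordinate: (1/5)·5 + (2/5)·4 + (2/5)·(-6) = 1/5.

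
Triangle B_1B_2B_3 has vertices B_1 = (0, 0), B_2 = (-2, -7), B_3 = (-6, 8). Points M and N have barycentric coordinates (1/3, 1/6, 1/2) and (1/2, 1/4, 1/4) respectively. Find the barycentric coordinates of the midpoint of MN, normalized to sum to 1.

Since both coordinate triples sum to 1, the midpoint's barycentrics are the componentwise average.
(1/3+1/2)/2 = 5/12; similarly 5/24 and 3/8.

(5/12, 5/24, 3/8)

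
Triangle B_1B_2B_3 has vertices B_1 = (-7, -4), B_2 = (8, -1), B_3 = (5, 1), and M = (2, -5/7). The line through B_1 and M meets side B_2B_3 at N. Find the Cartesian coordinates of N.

Barycentric coordinates of M with respect to B_1B_2B_3: (2/7, 1/7, 4/7).
On side B_2B_3 the B_1-coordinate is zero; dropping M's B_1-weight 2/7 and renormalizing the remaining 1/7 : 4/7 gives weights 1/5, 4/5 on B_2, B_3.
N = (1/5)·(8, -1) + (4/5)·(5, 1) = (28/5, 3/5).

(28/5, 3/5)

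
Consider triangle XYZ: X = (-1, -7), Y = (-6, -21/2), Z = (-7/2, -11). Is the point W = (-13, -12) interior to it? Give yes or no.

Barycentric coordinates of W: (-29/45, 142/45, -68/45).
The three coordinates are negative, positive, negative; a point is interior exactly when all three are positive.

no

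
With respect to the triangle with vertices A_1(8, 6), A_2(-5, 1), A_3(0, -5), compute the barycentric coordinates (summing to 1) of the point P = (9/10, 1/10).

Signed area of the reference triangle: [A_1A_2A_3] = ½·(8·(1−(-5)) + (-5)·(-5−6) + 0·(6−1)) = ½·(48 + 55 + 0) = 103/2.
[PA_2A_3] = ½·((9/10)·(1−(-5)) + (-5)·(-5−(1/10)) + 0·(1/10−1)) = ½·(27/5 + 51/2 + 0) = 309/20, so the A_1-coordinate is (309/20)/(103/2) = 3/10.
[A_1PA_3] = ½·(8·(1/10−(-5)) + (9/10)·(-5−6) + 0·(6−(1/10))) = ½·(204/5 − 99/10 + 0) = 309/20, so the A_2-coordinate is 3/10.
[A_1A_2P] = ½·(8·(1−(1/10)) + (-5)·(1/10−6) + (9/10)·(6−1)) = ½·(36/5 + 59/2 + 9/2) = 103/5, so the A_3-coordinate is 2/5.

(3/10, 3/10, 2/5)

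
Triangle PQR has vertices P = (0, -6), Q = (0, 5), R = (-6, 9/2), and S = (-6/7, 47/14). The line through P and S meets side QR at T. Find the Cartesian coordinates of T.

Barycentric coordinates of S with respect to PQR: (1/7, 5/7, 1/7).
On side QR the P-coordinate is zero; dropping S's P-weight 1/7 and renormalizing the remaining 5/7 : 1/7 gives weights 5/6, 1/6 on Q, R.
T = (5/6)·(0, 5) + (1/6)·(-6, 9/2) = (-1, 59/12).

(-1, 59/12)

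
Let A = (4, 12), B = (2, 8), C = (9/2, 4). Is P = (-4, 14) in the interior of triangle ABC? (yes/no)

Barycentric coordinates of P: (-1/2, 7/2, -2).
The three coordinates are negative, positive, negative; a point is interior exactly when all three are positive.

no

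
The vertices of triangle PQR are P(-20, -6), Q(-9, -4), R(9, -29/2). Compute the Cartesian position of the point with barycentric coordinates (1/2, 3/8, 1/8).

S = (1/2)·P + (3/8)·Q + (1/8)·R.
x-coordinate: (1/2)·(-20) + (3/8)·(-9) + (1/8)·9 = -49/4.
y-coordinate: (1/2)·(-6) + (3/8)·(-4) + (1/8)·(-29/2) = -101/16.

(-49/4, -101/16)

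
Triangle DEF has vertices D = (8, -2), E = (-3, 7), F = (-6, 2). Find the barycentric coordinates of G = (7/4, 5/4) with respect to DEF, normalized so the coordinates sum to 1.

(1/2, 1/4, 1/4)

Signed area of the reference triangle: [DEF] = ½·(8·(7−2) + (-3)·(2−(-2)) + (-6)·(-2−7)) = ½·(40 − 12 + 54) = 41.
[GEF] = ½·((7/4)·(7−2) + (-3)·(2−(5/4)) + (-6)·(5/4−7)) = ½·(35/4 − 9/4 + 69/2) = 41/2, so the D-coordinate is (41/2)/41 = 1/2.
[DGF] = ½·(8·(5/4−2) + (7/4)·(2−(-2)) + (-6)·(-2−(5/4))) = ½·(-6 + 7 + 39/2) = 41/4, so the E-coordinate is 1/4.
[DEG] = ½·(8·(7−(5/4)) + (-3)·(5/4−(-2)) + (7/4)·(-2−7)) = ½·(46 − 39/4 − 63/4) = 41/4, so the F-coordinate is 1/4.
Check: 1/2 + 1/4 + 1/4 = 1.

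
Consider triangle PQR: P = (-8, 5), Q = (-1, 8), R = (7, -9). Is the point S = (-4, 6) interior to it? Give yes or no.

yes

Barycentric coordinates of S: (67/143, 71/143, 5/143).
The three coordinates are positive, positive, positive; a point is interior exactly when all three are positive.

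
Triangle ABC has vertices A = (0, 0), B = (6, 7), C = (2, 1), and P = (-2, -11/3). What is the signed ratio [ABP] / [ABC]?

[ABC] = ½·(0·(7−1) + 6·(1−0) + 2·(0−7)) = ½·(0 + 6 − 14) = -4.
[ABP] = ½·(0·(7−(-11/3)) + 6·(-11/3−0) + (-2)·(0−7)) = ½·(0 − 22 + 14) = -4, so the ratio is (-4)/(-4) = 1.

1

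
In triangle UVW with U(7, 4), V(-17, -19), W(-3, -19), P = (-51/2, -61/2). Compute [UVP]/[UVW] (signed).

[UVW] = ½·(7·(-19−(-19)) + (-17)·(-19−4) + (-3)·(4−(-19))) = ½·(0 + 391 − 69) = 161.
[UVP] = ½·(7·(-19−(-61/2)) + (-17)·(-61/2−4) + (-51/2)·(4−(-19))) = ½·(161/2 + 1173/2 − 1173/2) = 161/4, so the ratio is (161/4)/161 = 1/4.

1/4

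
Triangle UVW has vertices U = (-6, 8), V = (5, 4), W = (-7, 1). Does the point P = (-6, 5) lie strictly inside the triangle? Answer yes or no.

yes

Barycentric coordinates of P: (5/9, 1/27, 11/27).
The three coordinates are positive, positive, positive; a point is interior exactly when all three are positive.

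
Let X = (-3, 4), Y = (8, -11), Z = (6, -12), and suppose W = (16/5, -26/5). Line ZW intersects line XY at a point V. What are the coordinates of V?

(5/2, -7/2)

Barycentric coordinates of W with respect to XYZ: (2/5, 2/5, 1/5).
On side XY the Z-coordinate is zero; dropping W's Z-weight 1/5 and renormalizing the remaining 2/5 : 2/5 gives weights 1/2, 1/2 on X, Y.
V = (1/2)·(-3, 4) + (1/2)·(8, -11) = (5/2, -7/2).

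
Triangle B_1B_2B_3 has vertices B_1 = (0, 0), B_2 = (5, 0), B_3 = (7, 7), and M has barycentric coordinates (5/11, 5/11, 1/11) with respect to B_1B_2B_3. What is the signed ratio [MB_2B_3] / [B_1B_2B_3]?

The signed ratio [MB_2B_3]/[B_1B_2B_3] equals the barycentric coordinate of M at vertex B_1, which is 5/11.

5/11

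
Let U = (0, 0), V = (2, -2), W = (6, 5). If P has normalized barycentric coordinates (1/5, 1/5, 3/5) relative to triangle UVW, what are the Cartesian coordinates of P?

(4, 13/5)

P = (1/5)·U + (1/5)·V + (3/5)·W.
x-coordinate: (1/5)·0 + (1/5)·2 + (3/5)·6 = 4.
y-coordinate: (1/5)·0 + (1/5)·(-2) + (3/5)·5 = 13/5.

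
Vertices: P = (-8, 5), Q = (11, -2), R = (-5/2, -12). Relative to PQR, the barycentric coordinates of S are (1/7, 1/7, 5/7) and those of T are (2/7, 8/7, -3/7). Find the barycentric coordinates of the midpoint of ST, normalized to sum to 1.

(3/14, 9/14, 1/7)

Since both coordinate triples sum to 1, the midpoint's barycentrics are the componentwise average.
(1/7+2/7)/2 = 3/14; similarly 9/14 and 1/7.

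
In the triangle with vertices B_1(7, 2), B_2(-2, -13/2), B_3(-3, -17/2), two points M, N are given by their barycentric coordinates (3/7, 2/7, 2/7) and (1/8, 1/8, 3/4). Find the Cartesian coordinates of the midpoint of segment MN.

(-3/112, -1161/224)

Barycentric coordinates of the midpoint are the average: (31/112, 23/112, 29/56).
Converting: (31/112)·B_1 + (23/112)·B_2 + (29/56)·B_3 = (-3/112, -1161/224).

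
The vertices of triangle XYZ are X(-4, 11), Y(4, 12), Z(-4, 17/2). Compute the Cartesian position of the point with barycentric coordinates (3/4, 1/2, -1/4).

(0, 97/8)

W = (3/4)·X + (1/2)·Y + (-1/4)·Z.
x-coordinate: (3/4)·(-4) + (1/2)·4 + (-1/4)·(-4) = 0.
y-coordinate: (3/4)·11 + (1/2)·12 + (-1/4)·(17/2) = 97/8.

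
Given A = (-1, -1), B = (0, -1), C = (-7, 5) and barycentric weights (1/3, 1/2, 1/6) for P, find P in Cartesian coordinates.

P = (1/3)·A + (1/2)·B + (1/6)·C.
x-coordinate: (1/3)·(-1) + (1/2)·0 + (1/6)·(-7) = -3/2.
y-coordinate: (1/3)·(-1) + (1/2)·(-1) + (1/6)·5 = 0.

(-3/2, 0)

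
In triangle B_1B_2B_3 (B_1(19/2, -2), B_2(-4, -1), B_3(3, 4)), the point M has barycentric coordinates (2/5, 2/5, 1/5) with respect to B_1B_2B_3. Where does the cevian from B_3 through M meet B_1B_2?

Line B_3M meets B_1B_2 where the B_3-coordinate vanishes; zeroing M's B_3-weight and renormalizing leaves B_1, B_2-weights 2/5 : 2/5 → (1/2, 1/2).
So N = (1/2)·B_1 + (1/2)·B_2 = (11/4, -3/2).

(11/4, -3/2)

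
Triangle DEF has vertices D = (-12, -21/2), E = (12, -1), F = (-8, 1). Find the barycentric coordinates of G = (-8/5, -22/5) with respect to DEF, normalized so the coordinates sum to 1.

Signed area of the reference triangle: [DEF] = ½·((-12)·(-1−1) + 12·(1−(-21/2)) + (-8)·(-21/2−(-1))) = ½·(24 + 138 + 76) = 119.
[GEF] = ½·((-8/5)·(-1−1) + 12·(1−(-22/5)) + (-8)·(-22/5−(-1))) = ½·(16/5 + 324/5 + 136/5) = 238/5, so the D-coordinate is (238/5)/119 = 2/5.
[DGF] = ½·((-12)·(-22/5−1) + (-8/5)·(1−(-21/2)) + (-8)·(-21/2−(-22/5))) = ½·(324/5 − 92/5 + 244/5) = 238/5, so the E-coordinate is 2/5.
[DEG] = ½·((-12)·(-1−(-22/5)) + 12·(-22/5−(-21/2)) + (-8/5)·(-21/2−(-1))) = ½·(-204/5 + 366/5 + 76/5) = 119/5, so the F-coordinate is 1/5.

(2/5, 2/5, 1/5)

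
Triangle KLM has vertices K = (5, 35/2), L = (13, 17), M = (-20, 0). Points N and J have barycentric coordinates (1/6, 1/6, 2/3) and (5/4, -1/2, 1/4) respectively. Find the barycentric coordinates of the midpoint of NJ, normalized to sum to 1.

Since both coordinate triples sum to 1, the midpoint's barycentrics are the componentwise average.
(1/6+5/4)/2 = 17/24; similarly -1/6 and 11/24.

(17/24, -1/6, 11/24)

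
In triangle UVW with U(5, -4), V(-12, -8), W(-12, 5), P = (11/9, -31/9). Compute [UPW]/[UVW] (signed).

1/9

[UVW] = ½·(5·(-8−5) + (-12)·(5−(-4)) + (-12)·(-4−(-8))) = ½·(-65 − 108 − 48) = -221/2.
[UPW] = ½·(5·(-31/9−5) + (11/9)·(5−(-4)) + (-12)·(-4−(-31/9))) = ½·(-380/9 + 11 + 20/3) = -221/18, so the ratio is (-221/18)/(-221/2) = 1/9.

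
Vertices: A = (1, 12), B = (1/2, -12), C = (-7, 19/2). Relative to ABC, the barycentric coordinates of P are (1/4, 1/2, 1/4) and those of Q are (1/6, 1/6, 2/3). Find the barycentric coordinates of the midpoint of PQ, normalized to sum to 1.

(5/24, 1/3, 11/24)

Since both coordinate triples sum to 1, the midpoint's barycentrics are the componentwise average.
(1/4+1/6)/2 = 5/24; similarly 1/3 and 11/24.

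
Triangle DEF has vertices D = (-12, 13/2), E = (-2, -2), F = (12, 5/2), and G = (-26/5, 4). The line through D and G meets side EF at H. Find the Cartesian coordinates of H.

(5, 1/4)

Barycentric coordinates of G with respect to DEF: (3/5, 1/5, 1/5).
On side EF the D-coordinate is zero; dropping G's D-weight 3/5 and renormalizing the remaining 1/5 : 1/5 gives weights 1/2, 1/2 on E, F.
H = (1/2)·(-2, -2) + (1/2)·(12, 5/2) = (5, 1/4).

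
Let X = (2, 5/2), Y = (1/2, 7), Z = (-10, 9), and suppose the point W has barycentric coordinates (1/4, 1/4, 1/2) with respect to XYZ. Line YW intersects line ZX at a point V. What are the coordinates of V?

Line YW meets ZX where the Y-coordinate vanishes; zeroing W's Y-weight and renormalizing leaves Z, X-weights 1/2 : 1/4 → (2/3, 1/3).
So V = (2/3)·Z + (1/3)·X = (-6, 41/6).

(-6, 41/6)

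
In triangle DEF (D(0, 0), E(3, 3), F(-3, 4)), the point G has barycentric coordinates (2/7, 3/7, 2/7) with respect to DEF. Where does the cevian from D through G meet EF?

Line DG meets EF where the D-coordinate vanishes; zeroing G's D-weight and renormalizing leaves E, F-weights 3/7 : 2/7 → (3/5, 2/5).
So H = (3/5)·E + (2/5)·F = (3/5, 17/5).

(3/5, 17/5)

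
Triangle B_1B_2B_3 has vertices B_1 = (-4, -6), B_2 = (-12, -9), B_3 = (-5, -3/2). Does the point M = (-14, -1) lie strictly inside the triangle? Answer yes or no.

Barycentric coordinates of M: (-71/39, 40/39, 70/39).
The three coordinates are negative, positive, positive; a point is interior exactly when all three are positive.

no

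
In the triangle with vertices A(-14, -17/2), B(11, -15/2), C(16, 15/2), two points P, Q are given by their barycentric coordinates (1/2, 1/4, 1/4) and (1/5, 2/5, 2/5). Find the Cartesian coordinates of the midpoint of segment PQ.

Barycentric coordinates of the midpoint are the average: (7/20, 13/40, 13/40).
Converting: (7/20)·A + (13/40)·B + (13/40)·C = (31/8, -119/40).

(31/8, -119/40)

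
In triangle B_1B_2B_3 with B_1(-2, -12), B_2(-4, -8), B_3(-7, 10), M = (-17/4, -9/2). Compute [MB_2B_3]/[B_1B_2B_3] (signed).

1/4

[B_1B_2B_3] = ½·((-2)·(-8−10) + (-4)·(10−(-12)) + (-7)·(-12−(-8))) = ½·(36 − 88 + 28) = -12.
[MB_2B_3] = ½·((-17/4)·(-8−10) + (-4)·(10−(-9/2)) + (-7)·(-9/2−(-8))) = ½·(153/2 − 58 − 49/2) = -3, so the ratio is (-3)/(-12) = 1/4.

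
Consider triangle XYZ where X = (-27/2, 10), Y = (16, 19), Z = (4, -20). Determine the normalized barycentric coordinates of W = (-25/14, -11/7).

Signed area of the reference triangle: [XYZ] = ½·((-27/2)·(19−(-20)) + 16·(-20−10) + 4·(10−19)) = ½·(-1053/2 − 480 − 36) = -2085/4.
[WYZ] = ½·((-25/14)·(19−(-20)) + 16·(-20−(-11/7)) + 4·(-11/7−19)) = ½·(-975/14 − 2064/7 − 576/7) = -6255/28, so the X-coordinate is (-6255/28)/(-2085/4) = 3/7.
[XWZ] = ½·((-27/2)·(-11/7−(-20)) + (-25/14)·(-20−10) + 4·(10−(-11/7))) = ½·(-3483/14 + 375/7 + 324/7) = -2085/28, so the Y-coordinate is 1/7.
[XYW] = ½·((-27/2)·(19−(-11/7)) + 16·(-11/7−10) + (-25/14)·(10−19)) = ½·(-1944/7 − 1296/7 + 225/14) = -6255/28, so the Z-coordinate is 3/7.
Check: 3/7 + 1/7 + 3/7 = 1.

(3/7, 1/7, 3/7)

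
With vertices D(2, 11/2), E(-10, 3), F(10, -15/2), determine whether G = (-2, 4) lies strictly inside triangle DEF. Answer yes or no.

Barycentric coordinates of G: (13/22, 4/11, 1/22).
The three coordinates are positive, positive, positive; a point is interior exactly when all three are positive.

yes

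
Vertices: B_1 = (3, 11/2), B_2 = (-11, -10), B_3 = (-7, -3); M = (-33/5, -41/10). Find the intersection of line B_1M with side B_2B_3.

Barycentric coordinates of M with respect to B_1B_2B_3: (1/5, 2/5, 2/5).
On side B_2B_3 the B_1-coordinate is zero; dropping M's B_1-weight 1/5 and renormalizing the remaining 2/5 : 2/5 gives weights 1/2, 1/2 on B_2, B_3.
N = (1/2)·(-11, -10) + (1/2)·(-7, -3) = (-9, -13/2).

(-9, -13/2)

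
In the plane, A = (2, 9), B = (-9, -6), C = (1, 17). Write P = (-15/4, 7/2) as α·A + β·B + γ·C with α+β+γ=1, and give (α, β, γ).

(1/4, 1/2, 1/4)

Signed area of the reference triangle: [ABC] = ½·(2·(-6−17) + (-9)·(17−9) + 1·(9−(-6))) = ½·(-46 − 72 + 15) = -103/2.
[PBC] = ½·((-15/4)·(-6−17) + (-9)·(17−(7/2)) + 1·(7/2−(-6))) = ½·(345/4 − 243/2 + 19/2) = -103/8, so the A-coordinate is (-103/8)/(-103/2) = 1/4.
[APC] = ½·(2·(7/2−17) + (-15/4)·(17−9) + 1·(9−(7/2))) = ½·(-27 − 30 + 11/2) = -103/4, so the B-coordinate is 1/2.
[ABP] = ½·(2·(-6−(7/2)) + (-9)·(7/2−9) + (-15/4)·(9−(-6))) = ½·(-19 + 99/2 − 225/4) = -103/8, so the C-coordinate is 1/4.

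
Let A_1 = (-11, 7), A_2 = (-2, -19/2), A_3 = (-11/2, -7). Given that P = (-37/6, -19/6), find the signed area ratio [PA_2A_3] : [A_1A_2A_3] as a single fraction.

1/3

[A_1A_2A_3] = ½·((-11)·(-19/2−(-7)) + (-2)·(-7−7) + (-11/2)·(7−(-19/2))) = ½·(55/2 + 28 − 363/4) = -141/8.
[PA_2A_3] = ½·((-37/6)·(-19/2−(-7)) + (-2)·(-7−(-19/6)) + (-11/2)·(-19/6−(-19/2))) = ½·(185/12 + 23/3 − 209/6) = -47/8, so the ratio is (-47/8)/(-141/8) = 1/3.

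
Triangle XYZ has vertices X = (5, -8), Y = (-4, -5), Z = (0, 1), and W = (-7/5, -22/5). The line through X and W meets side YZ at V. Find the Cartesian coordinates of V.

(-3, -7/2)

Barycentric coordinates of W with respect to XYZ: (1/5, 3/5, 1/5).
On side YZ the X-coordinate is zero; dropping W's X-weight 1/5 and renormalizing the remaining 3/5 : 1/5 gives weights 3/4, 1/4 on Y, Z.
V = (3/4)·(-4, -5) + (1/4)·(0, 1) = (-3, -7/2).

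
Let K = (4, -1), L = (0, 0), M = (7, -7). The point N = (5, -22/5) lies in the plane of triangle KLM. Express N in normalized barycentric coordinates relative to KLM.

Signed area of the reference triangle: [KLM] = ½·(4·(0−(-7)) + 0·(-7−(-1)) + 7·(-1−0)) = ½·(28 + 0 − 7) = 21/2.
[NLM] = ½·(5·(0−(-7)) + 0·(-7−(-22/5)) + 7·(-22/5−0)) = ½·(35 + 0 − 154/5) = 21/10, so the K-coordinate is (21/10)/(21/2) = 1/5.
[KNM] = ½·(4·(-22/5−(-7)) + 5·(-7−(-1)) + 7·(-1−(-22/5))) = ½·(52/5 − 30 + 119/5) = 21/10, so the L-coordinate is 1/5.
[KLN] = ½·(4·(0−(-22/5)) + 0·(-22/5−(-1)) + 5·(-1−0)) = ½·(88/5 + 0 − 5) = 63/10, so the M-coordinate is 3/5.
Check: 1/5 + 1/5 + 3/5 = 1.

(1/5, 1/5, 3/5)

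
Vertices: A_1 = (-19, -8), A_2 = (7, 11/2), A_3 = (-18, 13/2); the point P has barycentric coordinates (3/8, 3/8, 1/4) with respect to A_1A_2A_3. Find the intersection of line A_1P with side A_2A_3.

Line A_1P meets A_2A_3 where the A_1-coordinate vanishes; zeroing P's A_1-weight and renormalizing leaves A_2, A_3-weights 3/8 : 1/4 → (3/5, 2/5).
So Q = (3/5)·A_2 + (2/5)·A_3 = (-3, 59/10).

(-3, 59/10)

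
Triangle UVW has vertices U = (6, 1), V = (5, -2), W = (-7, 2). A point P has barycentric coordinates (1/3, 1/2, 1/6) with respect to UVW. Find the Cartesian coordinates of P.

(10/3, -1/3)

P = (1/3)·U + (1/2)·V + (1/6)·W.
x-coordinate: (1/3)·6 + (1/2)·5 + (1/6)·(-7) = 10/3.
y-coordinate: (1/3)·1 + (1/2)·(-2) + (1/6)·2 = -1/3.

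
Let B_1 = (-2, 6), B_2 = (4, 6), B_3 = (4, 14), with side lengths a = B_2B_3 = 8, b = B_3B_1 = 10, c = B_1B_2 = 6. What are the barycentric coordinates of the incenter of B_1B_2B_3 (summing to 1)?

(1/3, 5/12, 1/4)

The incenter has barycentric coordinates proportional to the opposite side lengths: (8 : 10 : 6).
Normalizing by 8+10+6 = 24 gives (1/3, 5/12, 1/4).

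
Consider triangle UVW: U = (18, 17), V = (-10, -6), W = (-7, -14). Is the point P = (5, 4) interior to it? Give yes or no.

Barycentric coordinates of P: (150/293, 78/293, 65/293).
The three coordinates are positive, positive, positive; a point is interior exactly when all three are positive.

yes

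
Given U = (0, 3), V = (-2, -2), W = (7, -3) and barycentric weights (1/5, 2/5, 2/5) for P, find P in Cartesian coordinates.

(2, -7/5)

P = (1/5)·U + (2/5)·V + (2/5)·W.
x-coordinate: (1/5)·0 + (2/5)·(-2) + (2/5)·7 = 2.
y-coordinate: (1/5)·3 + (2/5)·(-2) + (2/5)·(-3) = -7/5.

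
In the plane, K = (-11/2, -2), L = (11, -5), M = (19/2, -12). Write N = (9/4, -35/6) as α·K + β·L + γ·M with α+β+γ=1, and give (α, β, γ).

(1/2, 1/6, 1/3)

Signed area of the reference triangle: [KLM] = ½·((-11/2)·(-5−(-12)) + 11·(-12−(-2)) + (19/2)·(-2−(-5))) = ½·(-77/2 − 110 + 57/2) = -60.
[NLM] = ½·((9/4)·(-5−(-12)) + 11·(-12−(-35/6)) + (19/2)·(-35/6−(-5))) = ½·(63/4 − 407/6 − 95/12) = -30, so the K-coordinate is (-30)/(-60) = 1/2.
[KNM] = ½·((-11/2)·(-35/6−(-12)) + (9/4)·(-12−(-2)) + (19/2)·(-2−(-35/6))) = ½·(-407/12 − 45/2 + 437/12) = -10, so the L-coordinate is 1/6.
[KLN] = ½·((-11/2)·(-5−(-35/6)) + 11·(-35/6−(-2)) + (9/4)·(-2−(-5))) = ½·(-55/12 − 253/6 + 27/4) = -20, so the M-coordinate is 1/3.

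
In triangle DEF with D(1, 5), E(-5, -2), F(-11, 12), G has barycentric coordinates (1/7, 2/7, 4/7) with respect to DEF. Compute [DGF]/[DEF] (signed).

The signed ratio [DGF]/[DEF] equals the barycentric coordinate of G at vertex E, which is 2/7.

2/7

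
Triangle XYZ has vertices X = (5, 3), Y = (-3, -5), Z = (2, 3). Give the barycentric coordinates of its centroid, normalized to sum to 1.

The centroid is the average of the vertices, so each weight is 1/3.

(1/3, 1/3, 1/3)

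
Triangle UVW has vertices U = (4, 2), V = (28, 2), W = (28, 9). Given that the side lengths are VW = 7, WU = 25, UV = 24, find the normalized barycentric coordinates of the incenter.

The incenter has barycentric coordinates proportional to the opposite side lengths: (7 : 25 : 24).
Normalizing by 7+25+24 = 56 gives (1/8, 25/56, 3/7).

(1/8, 25/56, 3/7)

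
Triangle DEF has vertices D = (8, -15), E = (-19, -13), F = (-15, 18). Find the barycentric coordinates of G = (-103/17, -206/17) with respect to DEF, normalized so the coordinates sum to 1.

Signed area of the reference triangle: [DEF] = ½·(8·(-13−18) + (-19)·(18−(-15)) + (-15)·(-15−(-13))) = ½·(-248 − 627 + 30) = -845/2.
[GEF] = ½·((-103/17)·(-13−18) + (-19)·(18−(-206/17)) + (-15)·(-206/17−(-13))) = ½·(3193/17 − 9728/17 − 225/17) = -3380/17, so the D-coordinate is (-3380/17)/(-845/2) = 8/17.
[DGF] = ½·(8·(-206/17−18) + (-103/17)·(18−(-15)) + (-15)·(-15−(-206/17))) = ½·(-4096/17 − 3399/17 + 735/17) = -3380/17, so the E-coordinate is 8/17.
[DEG] = ½·(8·(-13−(-206/17)) + (-19)·(-206/17−(-15)) + (-103/17)·(-15−(-13))) = ½·(-120/17 − 931/17 + 206/17) = -845/34, so the F-coordinate is 1/17.
Check: 8/17 + 8/17 + 1/17 = 1.

(8/17, 8/17, 1/17)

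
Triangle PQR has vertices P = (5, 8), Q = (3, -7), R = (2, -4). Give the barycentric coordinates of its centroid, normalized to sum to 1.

(1/3, 1/3, 1/3)

The centroid is the average of the vertices, so each weight is 1/3.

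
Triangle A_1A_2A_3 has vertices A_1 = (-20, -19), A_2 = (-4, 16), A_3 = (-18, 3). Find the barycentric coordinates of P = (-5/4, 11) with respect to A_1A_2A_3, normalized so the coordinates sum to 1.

Signed area of the reference triangle: [A_1A_2A_3] = ½·((-20)·(16−3) + (-4)·(3−(-19)) + (-18)·(-19−16)) = ½·(-260 − 88 + 630) = 141.
[PA_2A_3] = ½·((-5/4)·(16−3) + (-4)·(3−11) + (-18)·(11−16)) = ½·(-65/4 + 32 + 90) = 423/8, so the A_1-coordinate is (423/8)/141 = 3/8.
[A_1PA_3] = ½·((-20)·(11−3) + (-5/4)·(3−(-19)) + (-18)·(-19−11)) = ½·(-160 − 55/2 + 540) = 705/4, so the A_2-coordinate is 5/4.
[A_1A_2P] = ½·((-20)·(16−11) + (-4)·(11−(-19)) + (-5/4)·(-19−16)) = ½·(-100 − 120 + 175/4) = -705/8, so the A_3-coordinate is -5/8.
Check: 3/8 + 5/4 − 5/8 = 1.

(3/8, 5/4, -5/8)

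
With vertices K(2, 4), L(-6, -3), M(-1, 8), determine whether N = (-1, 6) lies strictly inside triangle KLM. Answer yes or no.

Barycentric coordinates of N: (10/53, 6/53, 37/53).
The three coordinates are positive, positive, positive; a point is interior exactly when all three are positive.

yes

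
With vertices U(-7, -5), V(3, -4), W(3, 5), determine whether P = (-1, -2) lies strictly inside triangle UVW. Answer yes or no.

Barycentric coordinates of P: (2/5, 1/3, 4/15).
The three coordinates are positive, positive, positive; a point is interior exactly when all three are positive.

yes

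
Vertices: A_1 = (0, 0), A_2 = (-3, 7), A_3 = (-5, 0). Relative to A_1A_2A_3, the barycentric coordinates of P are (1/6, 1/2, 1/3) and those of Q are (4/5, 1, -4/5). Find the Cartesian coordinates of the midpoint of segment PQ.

(-13/12, 21/4)

Barycentric coordinates of the midpoint are the average: (29/60, 3/4, -7/30).
Converting: (29/60)·A_1 + (3/4)·A_2 + (-7/30)·A_3 = (-13/12, 21/4).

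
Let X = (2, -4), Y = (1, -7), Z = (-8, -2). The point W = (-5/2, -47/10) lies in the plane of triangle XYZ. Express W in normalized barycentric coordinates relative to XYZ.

(1/10, 1/2, 2/5)

Signed area of the reference triangle: [XYZ] = ½·(2·(-7−(-2)) + 1·(-2−(-4)) + (-8)·(-4−(-7))) = ½·(-10 + 2 − 24) = -16.
[WYZ] = ½·((-5/2)·(-7−(-2)) + 1·(-2−(-47/10)) + (-8)·(-47/10−(-7))) = ½·(25/2 + 27/10 − 92/5) = -8/5, so the X-coordinate is (-8/5)/(-16) = 1/10.
[XWZ] = ½·(2·(-47/10−(-2)) + (-5/2)·(-2−(-4)) + (-8)·(-4−(-47/10))) = ½·(-27/5 − 5 − 28/5) = -8, so the Y-coordinate is 1/2.
[XYW] = ½·(2·(-7−(-47/10)) + 1·(-47/10−(-4)) + (-5/2)·(-4−(-7))) = ½·(-23/5 − 7/10 − 15/2) = -32/5, so the Z-coordinate is 2/5.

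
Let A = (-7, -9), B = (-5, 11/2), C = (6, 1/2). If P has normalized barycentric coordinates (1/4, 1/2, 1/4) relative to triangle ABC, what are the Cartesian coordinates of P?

P = (1/4)·A + (1/2)·B + (1/4)·C.
x-coordinate: (1/4)·(-7) + (1/2)·(-5) + (1/4)·6 = -11/4.
y-coordinate: (1/4)·(-9) + (1/2)·(11/2) + (1/4)·(1/2) = 5/8.

(-11/4, 5/8)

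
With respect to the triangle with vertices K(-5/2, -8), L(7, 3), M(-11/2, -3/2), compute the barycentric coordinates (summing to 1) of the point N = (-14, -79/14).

Signed area of the reference triangle: [KLM] = ½·((-5/2)·(3−(-3/2)) + 7·(-3/2−(-8)) + (-11/2)·(-8−3)) = ½·(-45/4 + 91/2 + 121/2) = 379/8.
[NLM] = ½·((-14)·(3−(-3/2)) + 7·(-3/2−(-79/14)) + (-11/2)·(-79/14−3)) = ½·(-63 + 29 + 1331/28) = 379/56, so the K-coordinate is (379/56)/(379/8) = 1/7.
[KNM] = ½·((-5/2)·(-79/14−(-3/2)) + (-14)·(-3/2−(-8)) + (-11/2)·(-8−(-79/14))) = ½·(145/14 − 91 + 363/28) = -1895/56, so the L-coordinate is -5/7.
[KLN] = ½·((-5/2)·(3−(-79/14)) + 7·(-79/14−(-8)) + (-14)·(-8−3)) = ½·(-605/28 + 33/2 + 154) = 4169/56, so the M-coordinate is 11/7.
Check: 1/7 − 5/7 + 11/7 = 1.

(1/7, -5/7, 11/7)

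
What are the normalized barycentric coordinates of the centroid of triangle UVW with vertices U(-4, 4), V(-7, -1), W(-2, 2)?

(1/3, 1/3, 1/3)

The centroid is the average of the vertices, so each weight is 1/3.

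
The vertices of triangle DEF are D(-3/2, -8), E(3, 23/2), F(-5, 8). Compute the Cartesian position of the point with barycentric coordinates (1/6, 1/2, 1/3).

G = (1/6)·D + (1/2)·E + (1/3)·F.
x-coordinate: (1/6)·(-3/2) + (1/2)·3 + (1/3)·(-5) = -5/12.
y-coordinate: (1/6)·(-8) + (1/2)·(23/2) + (1/3)·8 = 85/12.

(-5/12, 85/12)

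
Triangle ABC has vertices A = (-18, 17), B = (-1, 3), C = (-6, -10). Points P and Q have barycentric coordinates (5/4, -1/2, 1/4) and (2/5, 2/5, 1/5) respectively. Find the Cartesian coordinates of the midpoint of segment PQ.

(-323/20, 93/8)

Barycentric coordinates of the midpoint are the average: (33/40, -1/20, 9/40).
Converting: (33/40)·A + (-1/20)·B + (9/40)·C = (-323/20, 93/8).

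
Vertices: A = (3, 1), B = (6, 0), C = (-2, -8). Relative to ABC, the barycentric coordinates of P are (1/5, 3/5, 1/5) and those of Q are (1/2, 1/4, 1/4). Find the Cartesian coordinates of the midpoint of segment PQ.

Barycentric coordinates of the midpoint are the average: (7/20, 17/40, 9/40).
Converting: (7/20)·A + (17/40)·B + (9/40)·C = (63/20, -29/20).

(63/20, -29/20)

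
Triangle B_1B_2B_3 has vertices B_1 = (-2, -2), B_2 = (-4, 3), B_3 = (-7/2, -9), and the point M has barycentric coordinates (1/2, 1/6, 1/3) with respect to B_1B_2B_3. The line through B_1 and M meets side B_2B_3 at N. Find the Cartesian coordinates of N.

Line B_1M meets B_2B_3 where the B_1-coordinate vanishes; zeroing M's B_1-weight and renormalizing leaves B_2, B_3-weights 1/6 : 1/3 → (1/3, 2/3).
So N = (1/3)·B_2 + (2/3)·B_3 = (-11/3, -5).

(-11/3, -5)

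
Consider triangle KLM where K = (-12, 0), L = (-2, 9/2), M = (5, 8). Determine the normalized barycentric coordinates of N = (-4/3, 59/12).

(1/6, 1/2, 1/3)

Signed area of the reference triangle: [KLM] = ½·((-12)·(9/2−8) + (-2)·(8−0) + 5·(0−(9/2))) = ½·(42 − 16 − 45/2) = 7/4.
[NLM] = ½·((-4/3)·(9/2−8) + (-2)·(8−(59/12)) + 5·(59/12−(9/2))) = ½·(14/3 − 37/6 + 25/12) = 7/24, so the K-coordinate is (7/24)/(7/4) = 1/6.
[KNM] = ½·((-12)·(59/12−8) + (-4/3)·(8−0) + 5·(0−(59/12))) = ½·(37 − 32/3 − 295/12) = 7/8, so the L-coordinate is 1/2.
[KLN] = ½·((-12)·(9/2−(59/12)) + (-2)·(59/12−0) + (-4/3)·(0−(9/2))) = ½·(5 − 59/6 + 6) = 7/12, so the M-coordinate is 1/3.
Check: 1/6 + 1/2 + 1/3 = 1.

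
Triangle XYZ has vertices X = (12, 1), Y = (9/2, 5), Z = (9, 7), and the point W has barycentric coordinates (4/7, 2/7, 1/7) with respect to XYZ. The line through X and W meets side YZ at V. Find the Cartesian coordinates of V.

Line XW meets YZ where the X-coordinate vanishes; zeroing W's X-weight and renormalizing leaves Y, Z-weights 2/7 : 1/7 → (2/3, 1/3).
So V = (2/3)·Y + (1/3)·Z = (6, 17/3).

(6, 17/3)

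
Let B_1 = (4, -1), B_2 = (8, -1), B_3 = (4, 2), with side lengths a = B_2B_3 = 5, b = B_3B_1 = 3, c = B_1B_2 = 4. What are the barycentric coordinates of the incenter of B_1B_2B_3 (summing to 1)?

The incenter has barycentric coordinates proportional to the opposite side lengths: (5 : 3 : 4).
Normalizing by 5+3+4 = 12 gives (5/12, 1/4, 1/3).

(5/12, 1/4, 1/3)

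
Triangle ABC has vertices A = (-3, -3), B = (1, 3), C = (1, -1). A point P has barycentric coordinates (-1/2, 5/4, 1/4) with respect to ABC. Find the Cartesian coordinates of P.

P = (-1/2)·A + (5/4)·B + (1/4)·C.
x-coordinate: (-1/2)·(-3) + (5/4)·1 + (1/4)·1 = 3.
y-coordinate: (-1/2)·(-3) + (5/4)·3 + (1/4)·(-1) = 5.

(3, 5)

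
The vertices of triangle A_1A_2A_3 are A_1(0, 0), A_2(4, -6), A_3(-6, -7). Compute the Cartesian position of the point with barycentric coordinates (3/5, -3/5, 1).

P = (3/5)·A_1 + (-3/5)·A_2 + 1·A_3.
x-coordinate: (3/5)·0 + (-3/5)·4 + 1·(-6) = -42/5.
y-coordinate: (3/5)·0 + (-3/5)·(-6) + 1·(-7) = -17/5.

(-42/5, -17/5)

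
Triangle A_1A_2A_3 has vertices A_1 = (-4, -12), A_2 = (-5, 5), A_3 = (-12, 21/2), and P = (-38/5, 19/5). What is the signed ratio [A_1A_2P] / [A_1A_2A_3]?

2/5

[A_1A_2A_3] = ½·((-4)·(5−(21/2)) + (-5)·(21/2−(-12)) + (-12)·(-12−5)) = ½·(22 − 225/2 + 204) = 227/4.
[A_1A_2P] = ½·((-4)·(5−(19/5)) + (-5)·(19/5−(-12)) + (-38/5)·(-12−5)) = ½·(-24/5 − 79 + 646/5) = 227/10, so the ratio is (227/10)/(227/4) = 2/5.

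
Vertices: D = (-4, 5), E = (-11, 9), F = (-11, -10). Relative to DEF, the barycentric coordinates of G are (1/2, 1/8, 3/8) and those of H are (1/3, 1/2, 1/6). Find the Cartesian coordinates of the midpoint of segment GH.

Barycentric coordinates of the midpoint are the average: (5/12, 5/16, 13/48).
Converting: (5/12)·D + (5/16)·E + (13/48)·F = (-97/12, 35/16).

(-97/12, 35/16)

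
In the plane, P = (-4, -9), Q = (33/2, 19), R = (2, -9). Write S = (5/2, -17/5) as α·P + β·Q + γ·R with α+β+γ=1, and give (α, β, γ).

(2/5, 1/5, 2/5)

Signed area of the reference triangle: [PQR] = ½·((-4)·(19−(-9)) + (33/2)·(-9−(-9)) + 2·(-9−19)) = ½·(-112 + 0 − 56) = -84.
[SQR] = ½·((5/2)·(19−(-9)) + (33/2)·(-9−(-17/5)) + 2·(-17/5−19)) = ½·(70 − 462/5 − 224/5) = -168/5, so the P-coordinate is (-168/5)/(-84) = 2/5.
[PSR] = ½·((-4)·(-17/5−(-9)) + (5/2)·(-9−(-9)) + 2·(-9−(-17/5))) = ½·(-112/5 + 0 − 56/5) = -84/5, so the Q-coordinate is 1/5.
[PQS] = ½·((-4)·(19−(-17/5)) + (33/2)·(-17/5−(-9)) + (5/2)·(-9−19)) = ½·(-448/5 + 462/5 − 70) = -168/5, so the R-coordinate is 2/5.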